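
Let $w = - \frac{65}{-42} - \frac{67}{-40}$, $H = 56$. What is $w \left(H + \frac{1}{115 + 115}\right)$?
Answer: $\frac{34868867}{193200} \approx 180.48$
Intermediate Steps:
$w = \frac{2707}{840}$ ($w = \left(-65\right) \left(- \frac{1}{42}\right) - - \frac{67}{40} = \frac{65}{42} + \frac{67}{40} = \frac{2707}{840} \approx 3.2226$)
$w \left(H + \frac{1}{115 + 115}\right) = \frac{2707 \left(56 + \frac{1}{115 + 115}\right)}{840} = \frac{2707 \left(56 + \frac{1}{230}\right)}{840} = \frac{2707}{840} \cdot \frac{12881}{230} = \frac{34868867}{193200}$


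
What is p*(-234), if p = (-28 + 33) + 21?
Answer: -6084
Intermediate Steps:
p = 26 (p = 5 + 21 = 26)
p*(-234) = 26*(-234) = -6084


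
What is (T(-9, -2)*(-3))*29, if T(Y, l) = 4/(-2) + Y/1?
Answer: 957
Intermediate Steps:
T(Y, l) = -2 + Y (T(Y, l) = 4*(-½) + Y*1 = -2 + Y)
(T(-9, -2)*(-3))*29 = ((-2 - 9)*(-3))*29 = -11*(-3)*29 = 33*29 = 957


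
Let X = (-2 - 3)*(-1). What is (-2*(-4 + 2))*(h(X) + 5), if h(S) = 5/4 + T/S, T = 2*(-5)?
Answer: 17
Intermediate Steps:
X = 5 (X = -5*(-1) = 5)
T = -10
h(S) = 5/4 - 10/S
(-2*(-4 + 2))*(h(X) + 5) = (-2*(-4 + 2))*((5/4 - 10/5) + 5) = (-2*(-2))*((5/4 - 10*1/5) + 5) = 4*((5/4 - 2) + 5) = 4*(-3/4 + 5) = 4*(17/4) = 17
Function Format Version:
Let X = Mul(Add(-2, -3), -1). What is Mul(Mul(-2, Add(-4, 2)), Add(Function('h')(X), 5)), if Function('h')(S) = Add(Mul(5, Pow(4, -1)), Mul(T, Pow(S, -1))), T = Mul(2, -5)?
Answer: 17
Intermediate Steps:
X = 5 (X = Mul(-5, -1) = 5)
T = -10
Function('h')(S) = Add(Rational(5, 4), Mul(-10, Pow(S, -1))) (Function('h')(S) = Add(Mul(5, Pow(4, -1)), Mul(-10, Pow(S, -1))) = Add(Mul(5, Rational(1, 4)), Mul(-10, Pow(S, -1))) = Add(Rational(5, 4), Mul(-10, Pow(S, -1))))
Mul(Mul(-2, Add(-4, 2)), Add(Function('h')(X), 5)) = Mul(Mul(-2, Add(-4, 2)), Add(Add(Rational(5, 4), Mul(-10, Pow(5, -1))), 5)) = Mul(Mul(-2, -2), Add(Add(Rational(5, 4), Mul(-10, Rational(1, 5))), 5)) = Mul(4, Add(Add(Rational(5, 4), -2), 5)) = Mul(4, Add(Rational(-3, 4), 5)) = Mul(4, Rational(17, 4)) = 17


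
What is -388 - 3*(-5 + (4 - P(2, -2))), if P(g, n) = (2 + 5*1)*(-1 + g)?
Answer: -364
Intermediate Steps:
P(g, n) = -7 + 7*g (P(g, n) = (2 + 5)*(-1 + g) = 7*(-1 + g) = -7 + 7*g)
-388 - 3*(-5 + (4 - P(2, -2))) = -388 - 3*(-5 + (4 - (-7 + 7*2))) = -388 - 3*(-5 + (4 - (-7 + 14))) = -388 - 3*(-5 + (4 - 1*7)) = -388 - 3*(-5 + (4 - 7)) = -388 - 3*(-5 - 3) = -388 - 3*(-8) = -388 + 24 = -364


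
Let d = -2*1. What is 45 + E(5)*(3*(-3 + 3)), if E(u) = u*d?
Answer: 45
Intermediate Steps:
d = -2
E(u) = -2*u (E(u) = u*(-2) = -2*u)
45 + E(5)*(3*(-3 + 3)) = 45 + (-2*5)*(3*(-3 + 3)) = 45 - 30*0 = 45 - 10*0 = 45 + 0 = 45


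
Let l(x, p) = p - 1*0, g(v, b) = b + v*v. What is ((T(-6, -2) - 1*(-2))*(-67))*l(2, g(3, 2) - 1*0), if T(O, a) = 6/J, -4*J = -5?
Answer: -25058/5 ≈ -5011.6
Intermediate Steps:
J = 5/4 (J = -¼*(-5) = 5/4 ≈ 1.2500)
g(v, b) = b + v²
T(O, a) = 24/5 (T(O, a) = 6/(5/4) = 6*(⅘) = 24/5)
l(x, p) = p (l(x, p) = p + 0 = p)
((T(-6, -2) - 1*(-2))*(-67))*l(2, g(3, 2) - 1*0) = ((24/5 - 1*(-2))*(-67))*((2 + 3²) - 1*0) = ((24/5 + 2)*(-67))*((2 + 9) + 0) = ((34/5)*(-67))*(11 + 0) = -2278/5*11 = -25058/5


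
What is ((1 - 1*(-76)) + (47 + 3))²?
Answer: 16129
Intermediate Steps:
((1 - 1*(-76)) + (47 + 3))² = ((1 + 76) + 50)² = (77 + 50)² = 127² = 16129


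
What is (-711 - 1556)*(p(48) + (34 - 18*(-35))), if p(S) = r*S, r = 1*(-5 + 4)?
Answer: -1396472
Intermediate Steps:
r = -1 (r = 1*(-1) = -1)
p(S) = -S
(-711 - 1556)*(p(48) + (34 - 18*(-35))) = (-711 - 1556)*(-1*48 + (34 - 18*(-35))) = -2267*(-48 + (34 + 630)) = -2267*(-48 + 664) = -2267*616 = -1396472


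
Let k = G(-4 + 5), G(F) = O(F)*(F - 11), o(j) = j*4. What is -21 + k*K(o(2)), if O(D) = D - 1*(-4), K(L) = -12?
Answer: 579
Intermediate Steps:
o(j) = 4*j
O(D) = 4 + D (O(D) = D + 4 = 4 + D)
G(F) = (-11 + F)*(4 + F) (G(F) = (4 + F)*(F - 11) = (4 + F)*(-11 + F) = (-11 + F)*(4 + F))
k = -50 (k = (-11 + (-4 + 5))*(4 + (-4 + 5)) = (-11 + 1)*(4 + 1) = -10*5 = -50)
-21 + k*K(o(2)) = -21 - 50*(-12) = -21 + 600 = 579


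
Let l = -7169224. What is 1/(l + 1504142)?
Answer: -1/5665082 ≈ -1.7652e-7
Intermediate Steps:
1/(l + 1504142) = 1/(-7169224 + 1504142) = 1/(-5665082) = -1/5665082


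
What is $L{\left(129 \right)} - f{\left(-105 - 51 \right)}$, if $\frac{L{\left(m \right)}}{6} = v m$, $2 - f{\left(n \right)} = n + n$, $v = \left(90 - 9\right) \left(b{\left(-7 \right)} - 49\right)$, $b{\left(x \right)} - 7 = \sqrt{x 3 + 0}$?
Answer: $-2633462 + 62694 i \sqrt{21} \approx -2.6335 \cdot 10^{6} + 2.873 \cdot 10^{5} i$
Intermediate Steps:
$b{\left(x \right)} = 7 + \sqrt{3} \sqrt{x}$ ($b{\left(x \right)} = 7 + \sqrt{x 3 + 0} = 7 + \sqrt{3 x + 0} = 7 + \sqrt{3 x} = 7 + \sqrt{3} \sqrt{x}$)
$v = -3402 + 81 i \sqrt{21}$ ($v = \left(90 - 9\right) \left(\left(7 + \sqrt{3} \sqrt{-7}\right) - 49\right) = 81 \left(\left(7 + \sqrt{3} i \sqrt{7}\right) - 49\right) = 81 \left(\left(7 + i \sqrt{21}\right) - 49\right) = 81 \left(-42 + i \sqrt{21}\right) = -3402 + 81 i \sqrt{21} \approx -3402.0 + 371.19 i$)
$f{\left(n \right)} = 2 - 2 n$ ($f{\left(n \right)} = 2 - \left(n + n\right) = 2 - 2 n$)
$L{\left(m \right)} = 6 m \left(-3402 + 81 i \sqrt{21}\right)$ ($L{\left(m \right)} = 6 \left(-3402 + 81 i \sqrt{21}\right) m = 6 m \left(-3402 + 81 i \sqrt{21}\right)$)
$L{\left(129 \right)} - f{\left(-105 - 51 \right)} = 486 \cdot 129 \left(-42 + i \sqrt{21}\right) - \left(2 - 2 \left(-105 - 51\right)\right) = \left(-2633148 + 62694 i \sqrt{21}\right) - \left(2 - -312\right) = \left(-2633148 + 62694 i \sqrt{21}\right) - \left(2 + 312\right) = \left(-2633148 + 62694 i \sqrt{21}\right) - 314 = -2633462 + 62694 i \sqrt{21}$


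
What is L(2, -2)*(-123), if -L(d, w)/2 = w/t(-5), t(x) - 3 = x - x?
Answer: -164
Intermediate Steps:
t(x) = 3 (t(x) = 3 + (x - x) = 3 + 0 = 3)
L(d, w) = -2*w/3
L(2, -2)*(-123) = -⅔*(-2)*(-123) = (4/3)*(-123) = -164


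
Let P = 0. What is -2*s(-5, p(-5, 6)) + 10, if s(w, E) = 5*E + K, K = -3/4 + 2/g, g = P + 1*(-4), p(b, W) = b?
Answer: 125/2 ≈ 62.500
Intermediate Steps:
g = -4 (g = 0 + 1*(-4) = 0 - 4 = -4)
K = -5/4 (K = -3/4 + 2/(-4) = -3*¼ + 2*(-¼) = -¾ - ½ = -5/4 ≈ -1.2500)
s(w, E) = -5/4 + 5*E (s(w, E) = 5*E - 5/4 = -5/4 + 5*E)
-2*s(-5, p(-5, 6)) + 10 = -2*(-5/4 + 5*(-5)) + 10 = -2*(-5/4 - 25) + 10 = -2*(-105/4) + 10 = 105/2 + 10 = 125/2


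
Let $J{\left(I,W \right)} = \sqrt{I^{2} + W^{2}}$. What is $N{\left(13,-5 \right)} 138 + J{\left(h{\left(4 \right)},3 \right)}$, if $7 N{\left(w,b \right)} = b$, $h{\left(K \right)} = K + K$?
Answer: $- \frac{690}{7} + \sqrt{73} \approx -90.027$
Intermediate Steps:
$h{\left(K \right)} = 2 K$
$N{\left(w,b \right)} = \frac{b}{7}$
$N{\left(13,-5 \right)} 138 + J{\left(h{\left(4 \right)},3 \right)} = \frac{1}{7} \left(-5\right) 138 + \sqrt{\left(2 \cdot 4\right)^{2} + 3^{2}} = \left(- \frac{5}{7}\right) 138 + \sqrt{8^{2} + 9} = - \frac{690}{7} + \sqrt{64 + 9} = - \frac{690}{7} + \sqrt{73}$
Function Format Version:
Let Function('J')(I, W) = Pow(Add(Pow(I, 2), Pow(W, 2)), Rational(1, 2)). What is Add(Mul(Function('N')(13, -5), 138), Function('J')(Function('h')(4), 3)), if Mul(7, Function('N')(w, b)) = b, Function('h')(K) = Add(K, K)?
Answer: Add(Rational(-690, 7), Pow(73, Rational(1, 2))) ≈ -90.027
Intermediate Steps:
Function('h')(K) = Mul(2, K)
Function('N')(w, b) = Mul(Rational(1, 7), b)
Add(Mul(Function('N')(13, -5), 138), Function('J')(Function('h')(4), 3)) = Add(Mul(Mul(Rational(1, 7), -5), 138), Pow(Add(Pow(Mul(2, 4), 2), Pow(3, 2)), Rational(1, 2))) = Add(Mul(Rational(-5, 7), 138), Pow(Add(Pow(8, 2), 9), Rational(1, 2))) = Add(Rational(-690, 7), Pow(Add(64, 9), Rational(1, 2))) = Add(Rational(-690, 7), Pow(73, Rational(1, 2)))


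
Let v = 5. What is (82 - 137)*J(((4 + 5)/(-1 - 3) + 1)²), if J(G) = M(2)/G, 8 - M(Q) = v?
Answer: -528/5 ≈ -105.60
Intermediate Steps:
M(Q) = 3 (M(Q) = 8 - 1*5 = 8 - 5 = 3)
J(G) = 3/G
(82 - 137)*J(((4 + 5)/(-1 - 3) + 1)²) = (82 - 137)*(3/(((4 + 5)/(-1 - 3) + 1)²)) = -165/((9/(-4) + 1)²) = -165/((9*(-¼) + 1)²) = -165/((-9/4 + 1)²) = -165/((-5/4)²) = -165/25/16 = -165*16/25 = -55*48/25 = -528/5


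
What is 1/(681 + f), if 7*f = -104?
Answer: 7/4663 ≈ 0.0015012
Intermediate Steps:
f = -104/7 (f = (⅐)*(-104) = -104/7 ≈ -14.857)
1/(681 + f) = 1/(681 - 104/7) = 1/(4663/7) = 7/4663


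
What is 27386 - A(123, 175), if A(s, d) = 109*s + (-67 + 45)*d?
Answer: 17829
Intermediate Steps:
A(s, d) = -22*d + 109*s (A(s, d) = 109*s - 22*d = -22*d + 109*s)
27386 - A(123, 175) = 27386 - (-22*175 + 109*123) = 27386 - (-3850 + 13407) = 27386 - 1*9557 = 27386 - 9557 = 17829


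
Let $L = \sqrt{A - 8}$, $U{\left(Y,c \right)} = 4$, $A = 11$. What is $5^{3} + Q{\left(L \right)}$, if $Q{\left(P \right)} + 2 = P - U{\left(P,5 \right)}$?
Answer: $119 + \sqrt{3} \approx 120.73$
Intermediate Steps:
$L = \sqrt{3}$ ($L = \sqrt{11 - 8} = \sqrt{3} \approx 1.732$)
$Q{\left(P \right)} = -6 + P$ ($Q{\left(P \right)} = -2 + \left(P - 4\right) = -2 + \left(-4 + P\right) = -6 + P$)
$5^{3} + Q{\left(L \right)} = 5^{3} - \left(6 - \sqrt{3}\right) = 125 - \left(6 - \sqrt{3}\right) = 119 + \sqrt{3}$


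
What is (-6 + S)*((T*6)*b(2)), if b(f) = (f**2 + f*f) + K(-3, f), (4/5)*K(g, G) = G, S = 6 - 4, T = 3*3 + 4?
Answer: -3276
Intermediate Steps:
T = 13 (T = 9 + 4 = 13)
S = 2
K(g, G) = 5*G/4
b(f) = 2*f**2 + 5*f/4 (b(f) = (f**2 + f*f) + 5*f/4 = (f**2 + f**2) + 5*f/4 = 2*f**2 + 5*f/4)
(-6 + S)*((T*6)*b(2)) = (-6 + 2)*((13*6)*((1/4)*2*(5 + 8*2))) = -312*(1/4)*2*(5 + 16) = -312*(1/4)*2*21 = -312*21/2 = -4*819 = -3276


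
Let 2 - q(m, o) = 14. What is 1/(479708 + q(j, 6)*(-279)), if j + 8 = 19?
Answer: 1/483056 ≈ 2.0702e-6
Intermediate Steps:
j = 11 (j = -8 + 19 = 11)
q(m, o) = -12 (q(m, o) = 2 - 1*14 = 2 - 14 = -12)
1/(479708 + q(j, 6)*(-279)) = 1/(479708 - 12*(-279)) = 1/(479708 + 3348) = 1/483056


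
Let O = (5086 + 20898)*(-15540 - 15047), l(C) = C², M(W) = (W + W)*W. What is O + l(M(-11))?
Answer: -794714044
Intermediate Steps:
M(W) = 2*W² (M(W) = (2*W)*W = 2*W²)
O = -794772608 (O = 25984*(-30587) = -794772608)
O + l(M(-11)) = -794772608 + (2*(-11)²)² = -794772608 + (2*121)² = -794772608 + 242² = -794772608 + 58564 = -794714044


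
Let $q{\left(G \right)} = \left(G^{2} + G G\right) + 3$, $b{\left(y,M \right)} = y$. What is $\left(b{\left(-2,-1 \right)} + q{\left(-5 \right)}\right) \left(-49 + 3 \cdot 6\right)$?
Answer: $-1581$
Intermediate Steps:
$q{\left(G \right)} = 3 + 2 G^{2}$ ($q{\left(G \right)} = \left(G^{2} + G^{2}\right) + 3 = 2 G^{2} + 3 = 3 + 2 G^{2}$)
$\left(b{\left(-2,-1 \right)} + q{\left(-5 \right)}\right) \left(-49 + 3 \cdot 6\right) = \left(-2 + \left(3 + 2 \left(-5\right)^{2}\right)\right) \left(-49 + 3 \cdot 6\right) = \left(-2 + \left(3 + 2 \cdot 25\right)\right) \left(-49 + 18\right) = \left(-2 + \left(3 + 50\right)\right) \left(-31\right) = \left(-2 + 53\right) \left(-31\right) = 51 \left(-31\right) = -1581$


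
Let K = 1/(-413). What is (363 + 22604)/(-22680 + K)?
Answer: -9485371/9366841 ≈ -1.0127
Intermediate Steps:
K = -1/413 ≈ -0.0024213
(363 + 22604)/(-22680 + K) = (363 + 22604)/(-22680 - 1/413) = 22967/(-9366841/413) = 22967*(-413/9366841) = -9485371/9366841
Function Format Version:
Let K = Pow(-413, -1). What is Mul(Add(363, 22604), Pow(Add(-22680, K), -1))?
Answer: Rational(-9485371, 9366841) ≈ -1.0127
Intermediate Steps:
K = Rational(-1, 413) ≈ -0.0024213
Mul(Add(363, 22604), Pow(Add(-22680, K), -1)) = Mul(Add(363, 22604), Pow(Add(-22680, Rational(-1, 413)), -1)) = Mul(22967, Pow(Rational(-9366841, 413), -1)) = Mul(22967, Rational(-413, 9366841)) = Rational(-9485371, 9366841)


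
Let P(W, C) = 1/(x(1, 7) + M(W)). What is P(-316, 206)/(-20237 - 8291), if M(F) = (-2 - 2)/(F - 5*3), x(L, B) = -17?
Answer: 331/160412944 ≈ 2.0634e-6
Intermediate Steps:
M(F) = -4/(-15 + F) (M(F) = -4/(F - 15) = -4/(-15 + F))
P(W, C) = 1/(-17 - 4/(-15 + W))
P(-316, 206)/(-20237 - 8291) = ((15 - 1*(-316))/(-251 + 17*(-316)))/(-20237 - 8291) = ((15 + 316)/(-251 - 5372))/(-28528) = (331/(-5623))*(-1/28528) = -1/5623*331*(-1/28528) = -331/5623*(-1/28528) = 331/160412944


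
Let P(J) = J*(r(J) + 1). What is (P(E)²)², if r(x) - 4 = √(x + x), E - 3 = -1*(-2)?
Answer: 1390625 + 437500*√10 ≈ 2.7741e+6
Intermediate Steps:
E = 5 (E = 3 - 1*(-2) = 3 + 2 = 5)
r(x) = 4 + √2*√x (r(x) = 4 + √(x + x) = 4 + √(2*x) = 4 + √2*√x)
P(J) = J*(5 + √2*√J) (P(J) = J*((4 + √2*√J) + 1) = J*(5 + √2*√J))
(P(E)²)² = ((5*(5 + √2*√5))²)² = ((5*(5 + √10))²)² = ((25 + 5*√10)²)² = (25 + 5*√10)⁴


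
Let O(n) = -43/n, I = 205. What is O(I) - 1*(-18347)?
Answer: 3761092/205 ≈ 18347.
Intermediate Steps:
O(I) - 1*(-18347) = -43/205 - 1*(-18347) = -43*1/205 + 18347 = -43/205 + 18347 = 3761092/205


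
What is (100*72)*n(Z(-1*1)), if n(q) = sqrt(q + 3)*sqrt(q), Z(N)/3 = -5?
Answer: -43200*sqrt(5) ≈ -96598.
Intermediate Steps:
Z(N) = -15 (Z(N) = 3*(-5) = -15)
n(q) = sqrt(q)*sqrt(3 + q) (n(q) = sqrt(3 + q)*sqrt(q) = sqrt(q)*sqrt(3 + q))
(100*72)*n(Z(-1*1)) = (100*72)*(sqrt(-15)*sqrt(3 - 15)) = 7200*((I*sqrt(15))*sqrt(-12)) = 7200*((I*sqrt(15))*(2*I*sqrt(3))) = 7200*(-6*sqrt(5)) = -43200*sqrt(5)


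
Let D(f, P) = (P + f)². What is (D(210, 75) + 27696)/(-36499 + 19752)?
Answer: -108921/16747 ≈ -6.5039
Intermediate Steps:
(D(210, 75) + 27696)/(-36499 + 19752) = ((75 + 210)² + 27696)/(-36499 + 19752) = (285² + 27696)/(-16747) = (81225 + 27696)*(-1/16747) = 108921*(-1/16747) = -108921/16747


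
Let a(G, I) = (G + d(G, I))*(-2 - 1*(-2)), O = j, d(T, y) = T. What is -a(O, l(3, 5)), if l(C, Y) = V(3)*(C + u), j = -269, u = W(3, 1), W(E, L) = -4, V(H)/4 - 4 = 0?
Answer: 0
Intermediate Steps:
V(H) = 16 (V(H) = 16 + 4*0 = 16 + 0 = 16)
u = -4
O = -269
l(C, Y) = -64 + 16*C (l(C, Y) = 16*(C - 4) = 16*(-4 + C) = -64 + 16*C)
a(G, I) = 0 (a(G, I) = (G + G)*(-2 - 1*(-2)) = (2*G)*(-2 + 2) = (2*G)*0 = 0)
-a(O, l(3, 5)) = -1*0 = 0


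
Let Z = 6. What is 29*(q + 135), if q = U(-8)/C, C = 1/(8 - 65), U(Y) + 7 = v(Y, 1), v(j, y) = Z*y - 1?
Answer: 7221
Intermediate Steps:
v(j, y) = -1 + 6*y (v(j, y) = 6*y - 1 = -1 + 6*y)
U(Y) = -2 (U(Y) = -7 + (-1 + 6*1) = -7 + (-1 + 6) = -7 + 5 = -2)
C = -1/57 (C = 1/(-57) = -1/57 ≈ -0.017544)
q = 114 (q = -2/(-1/57) = -2*(-57) = 114)
29*(q + 135) = 29*(114 + 135) = 29*249 = 7221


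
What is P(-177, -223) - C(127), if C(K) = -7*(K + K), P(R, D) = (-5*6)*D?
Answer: 8468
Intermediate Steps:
P(R, D) = -30*D
C(K) = -14*K
P(-177, -223) - C(127) = -30*(-223) - (-14)*127 = 6690 - 1*(-1778) = 6690 + 1778 = 8468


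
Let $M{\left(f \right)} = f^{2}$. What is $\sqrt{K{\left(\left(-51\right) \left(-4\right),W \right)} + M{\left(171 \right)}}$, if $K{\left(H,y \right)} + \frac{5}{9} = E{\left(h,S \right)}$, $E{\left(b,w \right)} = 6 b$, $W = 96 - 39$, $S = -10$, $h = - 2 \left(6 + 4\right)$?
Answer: $\frac{2 \sqrt{65521}}{3} \approx 170.65$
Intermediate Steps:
$h = -20$ ($h = \left(-2\right) 10 = -20$)
$W = 57$ ($W = 96 - 39 = 57$)
$K{\left(H,y \right)} = - \frac{1085}{9}$ ($K{\left(H,y \right)} = - \frac{5}{9} + 6 \left(-20\right) = - \frac{5}{9} - 120 = - \frac{1085}{9}$)
$\sqrt{K{\left(\left(-51\right) \left(-4\right),W \right)} + M{\left(171 \right)}} = \sqrt{- \frac{1085}{9} + 171^{2}} = \sqrt{- \frac{1085}{9} + 29241} = \sqrt{\frac{262084}{9}} = \frac{2 \sqrt{65521}}{3}$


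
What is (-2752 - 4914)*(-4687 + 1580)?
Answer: 23818262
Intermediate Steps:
(-2752 - 4914)*(-4687 + 1580) = -7666*(-3107) = 23818262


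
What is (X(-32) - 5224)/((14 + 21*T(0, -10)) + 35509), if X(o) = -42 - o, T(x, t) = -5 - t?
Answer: -2617/17814 ≈ -0.14691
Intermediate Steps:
(X(-32) - 5224)/((14 + 21*T(0, -10)) + 35509) = ((-42 - 1*(-32)) - 5224)/((14 + 21*(-5 - 1*(-10))) + 35509) = ((-42 + 32) - 5224)/((14 + 21*(-5 + 10)) + 35509) = (-10 - 5224)/((14 + 21*5) + 35509) = -5234/((14 + 105) + 35509) = -5234/(119 + 35509) = -5234/35628 = -5234*1/35628 = -2617/17814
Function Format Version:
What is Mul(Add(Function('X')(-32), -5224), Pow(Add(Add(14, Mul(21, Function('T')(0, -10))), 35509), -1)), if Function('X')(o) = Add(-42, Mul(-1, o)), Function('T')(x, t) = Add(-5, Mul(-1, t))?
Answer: Rational(-2617, 17814) ≈ -0.14691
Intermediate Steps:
Mul(Add(Function('X')(-32), -5224), Pow(Add(Add(14, Mul(21, Function('T')(0, -10))), 35509), -1)) = Mul(Add(Add(-42, Mul(-1, -32)), -5224), Pow(Add(Add(14, Mul(21, Add(-5, Mul(-1, -10)))), 35509), -1)) = Mul(Add(Add(-42, 32), -5224), Pow(Add(Add(14, Mul(21, Add(-5, 10))), 35509), -1)) = Mul(Add(-10, -5224), Pow(Add(Add(14, Mul(21, 5)), 35509), -1)) = Mul(-5234, Pow(Add(Add(14, 105), 35509), -1)) = Mul(-5234, Pow(Add(119, 35509), -1)) = Mul(-5234, Pow(35628, -1)) = Mul(-5234, Rational(1, 35628)) = Rational(-2617, 17814)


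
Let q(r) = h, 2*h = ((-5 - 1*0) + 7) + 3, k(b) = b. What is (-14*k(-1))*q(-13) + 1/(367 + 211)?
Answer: 20231/578 ≈ 35.002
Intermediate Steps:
h = 5/2 (h = (((-5 - 1*0) + 7) + 3)/2 = (((-5 + 0) + 7) + 3)/2 = ((-5 + 7) + 3)/2 = (2 + 3)/2 = (½)*5 = 5/2 ≈ 2.5000)
q(r) = 5/2
(-14*k(-1))*q(-13) + 1/(367 + 211) = -14*(-1)*(5/2) + 1/(367 + 211) = 14*(5/2) + 1/578 = 35 + 1/578 = 20231/578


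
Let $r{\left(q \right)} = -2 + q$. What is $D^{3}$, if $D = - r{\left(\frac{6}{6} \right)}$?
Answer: $1$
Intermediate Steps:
$D = 1$ ($D = - (-2 + \frac{6}{6}) = - (-2 + 6 \cdot \frac{1}{6}) = - (-2 + 1) = \left(-1\right) \left(-1\right) = 1$)
$D^{3} = 1^{3} = 1$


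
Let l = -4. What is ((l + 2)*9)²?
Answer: 324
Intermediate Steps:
((l + 2)*9)² = ((-4 + 2)*9)² = (-2*9)² = (-18)² = 324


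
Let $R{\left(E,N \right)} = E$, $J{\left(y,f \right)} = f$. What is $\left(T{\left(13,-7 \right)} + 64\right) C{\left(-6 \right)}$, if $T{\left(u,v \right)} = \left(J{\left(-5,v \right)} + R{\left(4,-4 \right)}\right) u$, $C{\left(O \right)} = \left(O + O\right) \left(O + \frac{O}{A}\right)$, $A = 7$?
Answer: $\frac{14400}{7} \approx 2057.1$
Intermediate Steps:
$C{\left(O \right)} = \frac{16 O^{2}}{7}$ ($C{\left(O \right)} = \left(O + O\right) \left(O + \frac{O}{7}\right) = 2 O \left(O + O \frac{1}{7}\right) = 2 O \left(O + \frac{O}{7}\right) = 2 O \frac{8 O}{7} = \frac{16 O^{2}}{7}$)
$T{\left(u,v \right)} = u \left(4 + v\right)$ ($T{\left(u,v \right)} = \left(v + 4\right) u = \left(4 + v\right) u = u \left(4 + v\right)$)
$\left(T{\left(13,-7 \right)} + 64\right) C{\left(-6 \right)} = \left(13 \left(4 - 7\right) + 64\right) \frac{16 \left(-6\right)^{2}}{7} = \left(13 \left(-3\right) + 64\right) \frac{16}{7} \cdot 36 = \left(-39 + 64\right) \frac{576}{7} = 25 \cdot \frac{576}{7} = \frac{14400}{7}$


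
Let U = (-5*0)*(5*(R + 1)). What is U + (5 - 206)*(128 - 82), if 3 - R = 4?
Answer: -9246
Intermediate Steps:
R = -1 (R = 3 - 1*4 = 3 - 4 = -1)
U = 0 (U = (-5*0)*(5*(-1 + 1)) = 0*(5*0) = 0*0 = 0)
U + (5 - 206)*(128 - 82) = 0 + (5 - 206)*(128 - 82) = 0 - 201*46 = 0 - 9246 = -9246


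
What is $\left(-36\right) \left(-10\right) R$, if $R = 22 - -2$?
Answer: $8640$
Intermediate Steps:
$R = 24$ ($R = 22 + 2 = 24$)
$\left(-36\right) \left(-10\right) R = \left(-36\right) \left(-10\right) 24 = 360 \cdot 24 = 8640$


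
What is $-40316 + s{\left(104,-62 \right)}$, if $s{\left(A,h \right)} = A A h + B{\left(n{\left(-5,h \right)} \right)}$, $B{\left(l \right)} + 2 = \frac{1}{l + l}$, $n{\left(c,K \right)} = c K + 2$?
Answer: $- \frac{443607839}{624} \approx -7.1091 \cdot 10^{5}$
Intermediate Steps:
$n{\left(c,K \right)} = 2 + K c$ ($n{\left(c,K \right)} = K c + 2 = 2 + K c$)
$B{\left(l \right)} = -2 + \frac{1}{2 l}$ ($B{\left(l \right)} = -2 + \frac{1}{l + l} = -2 + \frac{1}{2 l}$)
$s{\left(A,h \right)} = -2 + \frac{1}{2 \left(2 - 5 h\right)} + h A^{2}$ ($s{\left(A,h \right)} = A A h - \left(2 - \frac{1}{2 \left(2 + h \left(-5\right)\right)}\right) = A^{2} h - \left(2 - \frac{1}{2 \left(2 - 5 h\right)}\right) = h A^{2} - \left(2 - \frac{1}{2 \left(2 - 5 h\right)}\right) = -2 + \frac{1}{2 \left(2 - 5 h\right)} + h A^{2}$)
$-40316 + s{\left(104,-62 \right)} = -40316 + \frac{1 + 2 \left(-2 - 62 \cdot 104^{2}\right) \left(2 - -310\right)}{2 \left(2 - -310\right)} = -40316 + \frac{1 + 2 \left(-2 - 670592\right) \left(2 + 310\right)}{2 \left(2 + 310\right)} = -40316 + \frac{1 + 2 \left(-2 - 670592\right) 312}{2 \cdot 312} = -40316 + \frac{1}{2} \cdot \frac{1}{312} \left(1 + 2 \left(-670594\right) 312\right) = -40316 + \frac{1}{2} \cdot \frac{1}{312} \left(1 - 418450656\right) = -40316 + \frac{1}{2} \cdot \frac{1}{312} \left(-418450655\right) = -40316 - \frac{418450655}{624} = - \frac{443607839}{624}$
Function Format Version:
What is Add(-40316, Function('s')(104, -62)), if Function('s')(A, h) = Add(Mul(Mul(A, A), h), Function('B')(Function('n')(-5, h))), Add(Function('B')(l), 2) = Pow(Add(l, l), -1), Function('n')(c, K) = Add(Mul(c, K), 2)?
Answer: Rational(-443607839, 624) ≈ -7.1091e+5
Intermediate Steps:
Function('n')(c, K) = Add(2, Mul(K, c)) (Function('n')(c, K) = Add(Mul(K, c), 2) = Add(2, Mul(K, c)))
Function('B')(l) = Add(-2, Mul(Rational(1, 2), Pow(l, -1))) (Function('B')(l) = Add(-2, Pow(Add(l, l), -1)) = Add(-2, Pow(Mul(2, l), -1)) = Add(-2, Mul(Rational(1, 2), Pow(l, -1))))
Function('s')(A, h) = Add(-2, Mul(Rational(1, 2), Pow(Add(2, Mul(-5, h)), -1)), Mul(h, Pow(A, 2))) (Function('s')(A, h) = Add(Mul(Mul(A, A), h), Add(-2, Mul(Rational(1, 2), Pow(Add(2, Mul(h, -5)), -1)))) = Add(Mul(Pow(A, 2), h), Add(-2, Mul(Rational(1, 2), Pow(Add(2, Mul(-5, h)), -1)))) = Add(Mul(h, Pow(A, 2)), Add(-2, Mul(Rational(1, 2), Pow(Add(2, Mul(-5, h)), -1)))) = Add(-2, Mul(Rational(1, 2), Pow(Add(2, Mul(-5, h)), -1)), Mul(h, Pow(A, 2))))
Add(-40316, Function('s')(104, -62)) = Add(-40316, Mul(Rational(1, 2), Pow(Add(2, Mul(-5, -62)), -1), Add(1, Mul(2, Add(-2, Mul(-62, Pow(104, 2))), Add(2, Mul(-5, -62)))))) = Add(-40316, Mul(Rational(1, 2), Pow(Add(2, 310), -1), Add(1, Mul(2, Add(-2, Mul(-62, 10816)), Add(2, 310))))) = Add(-40316, Mul(Rational(1, 2), Pow(312, -1), Add(1, Mul(2, Add(-2, -670592), 312)))) = Add(-40316, Mul(Rational(1, 2), Rational(1, 312), Add(1, Mul(2, -670594, 312)))) = Add(-40316, Mul(Rational(1, 2), Rational(1, 312), Add(1, -418450656))) = Add(-40316, Mul(Rational(1, 2), Rational(1, 312), -418450655)) = Add(-40316, Rational(-418450655, 624)) = Rational(-443607839, 624)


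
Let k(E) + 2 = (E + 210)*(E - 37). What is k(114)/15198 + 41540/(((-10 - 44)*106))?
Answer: -20355584/3624723 ≈ -5.6158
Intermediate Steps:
k(E) = -2 + (-37 + E)*(210 + E) (k(E) = -2 + (E + 210)*(E - 37) = -2 + (210 + E)*(-37 + E) = -2 + (-37 + E)*(210 + E))
k(114)/15198 + 41540/(((-10 - 44)*106)) = (-7772 + 114**2 + 173*114)/15198 + 41540/(((-10 - 44)*106)) = (-7772 + 12996 + 19722)*(1/15198) + 41540/((-54*106)) = 24946*(1/15198) + 41540/(-5724) = 12473/7599 + 41540*(-1/5724) = 12473/7599 - 10385/1431 = -20355584/3624723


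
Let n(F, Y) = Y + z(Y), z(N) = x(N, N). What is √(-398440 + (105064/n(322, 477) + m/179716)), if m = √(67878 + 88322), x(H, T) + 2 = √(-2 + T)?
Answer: √449290*√(9440840912 - 25*(95 + √19)*(7160604304 - √1562))/(449290*√(95 + √19)) ≈ 631.05*I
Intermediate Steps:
x(H, T) = -2 + √(-2 + T)
z(N) = -2 + √(-2 + N)
m = 10*√1562 (m = √156200 = 10*√1562 ≈ 395.22)
n(F, Y) = -2 + Y + √(-2 + Y) (n(F, Y) = Y + (-2 + √(-2 + Y)) = -2 + Y + √(-2 + Y))
√(-398440 + (105064/n(322, 477) + m/179716)) = √(-398440 + (105064/(-2 + 477 + √(-2 + 477)) + (10*√1562)/179716)) = √(-398440 + (105064/(-2 + 477 + √475) + (10*√1562)*(1/179716))) = √(-398440 + (105064/(-2 + 477 + 5*√19) + 5*√1562/89858)) = √(-398440 + (105064/(475 + 5*√19) + 5*√1562/89858)) = √(-398440 + 105064/(475 + 5*√19) + 5*√1562/89858)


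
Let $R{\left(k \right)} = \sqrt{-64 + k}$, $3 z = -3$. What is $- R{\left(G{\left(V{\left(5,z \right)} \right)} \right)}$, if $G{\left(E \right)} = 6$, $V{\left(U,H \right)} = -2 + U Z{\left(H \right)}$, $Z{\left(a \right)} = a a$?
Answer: $- i \sqrt{58} \approx - 7.6158 i$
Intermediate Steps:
$z = -1$ ($z = \frac{1}{3} \left(-3\right) = -1$)
$Z{\left(a \right)} = a^{2}$
$V{\left(U,H \right)} = -2 + U H^{2}$
$- R{\left(G{\left(V{\left(5,z \right)} \right)} \right)} = - \sqrt{-64 + 6} = - \sqrt{-58} = - i \sqrt{58}$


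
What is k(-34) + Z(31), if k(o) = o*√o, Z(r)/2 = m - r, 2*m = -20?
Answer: -82 - 34*I*√34 ≈ -82.0 - 198.25*I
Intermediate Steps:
m = -10 (m = (½)*(-20) = -10)
Z(r) = -20 - 2*r (Z(r) = 2*(-10 - r) = -20 - 2*r)
k(o) = o^(3/2)
k(-34) + Z(31) = (-34)^(3/2) + (-20 - 2*31) = -34*I*√34 + (-20 - 62) = -34*I*√34 - 82 = -82 - 34*I*√34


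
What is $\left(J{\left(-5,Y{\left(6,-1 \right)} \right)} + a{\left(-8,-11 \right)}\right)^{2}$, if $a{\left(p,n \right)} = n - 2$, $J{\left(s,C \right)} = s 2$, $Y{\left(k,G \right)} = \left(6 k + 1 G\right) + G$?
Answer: $529$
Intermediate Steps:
$Y{\left(k,G \right)} = 2 G + 6 k$ ($Y{\left(k,G \right)} = \left(6 k + G\right) + G = \left(G + 6 k\right) + G = 2 G + 6 k$)
$J{\left(s,C \right)} = 2 s$
$a{\left(p,n \right)} = -2 + n$
$\left(J{\left(-5,Y{\left(6,-1 \right)} \right)} + a{\left(-8,-11 \right)}\right)^{2} = \left(2 \left(-5\right) - 13\right)^{2} = \left(-10 - 13\right)^{2} = \left(-23\right)^{2} = 529$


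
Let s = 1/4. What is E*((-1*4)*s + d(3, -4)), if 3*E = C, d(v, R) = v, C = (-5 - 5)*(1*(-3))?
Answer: 20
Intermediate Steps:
C = 30 (C = -10*(-3) = 30)
E = 10 (E = (⅓)*30 = 10)
s = ¼ ≈ 0.25000
E*((-1*4)*s + d(3, -4)) = 10*(-1*4*(¼) + 3) = 10*(-4*¼ + 3) = 10*(-1 + 3) = 10*2 = 20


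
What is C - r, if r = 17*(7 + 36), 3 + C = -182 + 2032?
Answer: 1116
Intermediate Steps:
C = 1847 (C = -3 + (-182 + 2032) = -3 + 1850 = 1847)
r = 731 (r = 17*43 = 731)
C - r = 1847 - 1*731 = 1847 - 731 = 1116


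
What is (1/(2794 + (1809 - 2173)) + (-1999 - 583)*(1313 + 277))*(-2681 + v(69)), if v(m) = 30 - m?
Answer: 2713491964528/243 ≈ 1.1167e+10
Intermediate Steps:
(1/(2794 + (1809 - 2173)) + (-1999 - 583)*(1313 + 277))*(-2681 + v(69)) = (1/(2794 + (1809 - 2173)) + (-1999 - 583)*(1313 + 277))*(-2681 + (30 - 1*69)) = (1/(2794 - 364) - 2582*1590)*(-2681 + (30 - 69)) = (1/2430 - 4105380)*(-2681 - 39) = (1/2430 - 4105380)*(-2720) = -9976073399/2430*(-2720) = 2713491964528/243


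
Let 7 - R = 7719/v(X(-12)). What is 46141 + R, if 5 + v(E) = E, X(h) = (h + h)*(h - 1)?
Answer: 14159717/307 ≈ 46123.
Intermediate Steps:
X(h) = 2*h*(-1 + h) (X(h) = (2*h)*(-1 + h) = 2*h*(-1 + h))
v(E) = -5 + E
R = -5570/307 (R = 7 - 7719/(-5 + 2*(-12)*(-1 - 12)) = 7 - 7719/(-5 + 2*(-12)*(-13)) = 7 - 7719/(-5 + 312) = 7 - 7719/307 = -5570/307 ≈ -18.143)
46141 + R = 46141 - 5570/307 = 14159717/307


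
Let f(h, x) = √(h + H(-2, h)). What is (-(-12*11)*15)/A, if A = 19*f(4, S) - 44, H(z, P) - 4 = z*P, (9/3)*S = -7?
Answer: -45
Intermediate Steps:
S = -7/3 (S = (⅓)*(-7) = -7/3 ≈ -2.3333)
H(z, P) = 4 + P*z (H(z, P) = 4 + z*P = 4 + P*z)
f(h, x) = √(4 - h) (f(h, x) = √(h + (4 + h*(-2))) = √(h + (4 - 2*h)) = √(4 - h))
A = -44 (A = 19*√(4 - 1*4) - 44 = 19*√(4 - 4) - 44 = 19*√0 - 44 = 19*0 - 44 = 0 - 44 = -44)
(-(-12*11)*15)/A = -(-12*11)*15/(-44) = -(-132)*15*(-1/44) = -1*(-1980)*(-1/44) = 1980*(-1/44) = -45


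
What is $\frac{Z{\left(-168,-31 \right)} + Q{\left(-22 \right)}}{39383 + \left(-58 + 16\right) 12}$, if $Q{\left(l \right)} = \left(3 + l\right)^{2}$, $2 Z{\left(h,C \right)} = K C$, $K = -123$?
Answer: $\frac{4535}{77758} \approx 0.058322$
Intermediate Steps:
$Z{\left(h,C \right)} = - \frac{123 C}{2}$ ($Z{\left(h,C \right)} = \frac{\left(-123\right) C}{2} = - \frac{123 C}{2}$)
$\frac{Z{\left(-168,-31 \right)} + Q{\left(-22 \right)}}{39383 + \left(-58 + 16\right) 12} = \frac{\left(- \frac{123}{2}\right) \left(-31\right) + \left(3 - 22\right)^{2}}{39383 + \left(-58 + 16\right) 12} = \frac{\frac{3813}{2} + \left(-19\right)^{2}}{39383 - 504} = \frac{\frac{3813}{2} + 361}{39383 - 504} = \frac{4535}{2 \cdot 38879} = \frac{4535}{2} \cdot \frac{1}{38879} = \frac{4535}{77758}$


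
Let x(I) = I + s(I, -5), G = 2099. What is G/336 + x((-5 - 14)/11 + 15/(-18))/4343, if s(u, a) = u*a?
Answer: 100313383/16051728 ≈ 6.2494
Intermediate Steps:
s(u, a) = a*u
x(I) = -4*I (x(I) = I - 5*I = -4*I)
G/336 + x((-5 - 14)/11 + 15/(-18))/4343 = 2099/336 - 4*((-5 - 14)/11 + 15/(-18))/4343 = 2099*(1/336) - 4*(-19*1/11 + 15*(-1/18))*(1/4343) = 2099/336 - 4*(-19/11 - 5/6)*(1/4343) = 2099/336 - 4*(-169/66)*(1/4343) = 2099/336 + (338/33)*(1/4343) = 2099/336 + 338/143319 = 100313383/16051728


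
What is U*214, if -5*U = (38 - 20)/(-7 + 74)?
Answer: -3852/335 ≈ -11.499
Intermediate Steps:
U = -18/335 (U = -(38 - 20)/(5*(-7 + 74)) = -18/(5*67) = -⅕*18/67 = -18/335 ≈ -0.053731)
U*214 = -18/335*214 = -3852/335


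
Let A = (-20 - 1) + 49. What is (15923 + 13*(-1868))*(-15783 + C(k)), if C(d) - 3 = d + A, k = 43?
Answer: 131342949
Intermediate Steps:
A = 28 (A = -21 + 49 = 28)
C(d) = 31 + d (C(d) = 3 + (d + 28) = 3 + (28 + d) = 31 + d)
(15923 + 13*(-1868))*(-15783 + C(k)) = (15923 + 13*(-1868))*(-15783 + (31 + 43)) = (15923 - 24284)*(-15783 + 74) = -8361*(-15709) = 131342949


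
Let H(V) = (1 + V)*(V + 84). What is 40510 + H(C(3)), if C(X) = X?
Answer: 40858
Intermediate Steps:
H(V) = (1 + V)*(84 + V)
40510 + H(C(3)) = 40510 + (84 + 3² + 85*3) = 40510 + (84 + 9 + 255) = 40510 + 348 = 40858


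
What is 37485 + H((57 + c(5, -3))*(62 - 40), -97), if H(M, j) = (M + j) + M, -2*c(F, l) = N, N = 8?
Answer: 39720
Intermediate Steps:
c(F, l) = -4 (c(F, l) = -1/2*8 = -4)
H(M, j) = j + 2*M
37485 + H((57 + c(5, -3))*(62 - 40), -97) = 37485 + (-97 + 2*((57 - 4)*(62 - 40))) = 37485 + (-97 + 2*(53*22)) = 37485 + (-97 + 2*1166) = 37485 + (-97 + 2332) = 37485 + 2235 = 39720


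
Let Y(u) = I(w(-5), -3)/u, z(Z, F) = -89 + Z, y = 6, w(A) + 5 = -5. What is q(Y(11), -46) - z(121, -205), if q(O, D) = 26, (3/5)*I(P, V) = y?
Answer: -6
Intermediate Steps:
w(A) = -10 (w(A) = -5 - 5 = -10)
I(P, V) = 10 (I(P, V) = (5/3)*6 = 10)
Y(u) = 10/u
q(Y(11), -46) - z(121, -205) = 26 - (-89 + 121) = 26 - 1*32 = 26 - 32 = -6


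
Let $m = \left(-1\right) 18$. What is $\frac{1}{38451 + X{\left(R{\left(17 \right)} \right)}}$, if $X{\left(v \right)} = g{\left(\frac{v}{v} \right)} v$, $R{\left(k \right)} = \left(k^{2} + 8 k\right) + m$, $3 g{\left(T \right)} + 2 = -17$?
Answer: $\frac{3}{107620} \approx 2.7876 \cdot 10^{-5}$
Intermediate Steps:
$g{\left(T \right)} = - \frac{19}{3}$ ($g{\left(T \right)} = - \frac{2}{3} + \frac{1}{3} \left(-17\right) = - \frac{2}{3} - \frac{17}{3} = - \frac{19}{3}$)
$m = -18$
$R{\left(k \right)} = -18 + k^{2} + 8 k$ ($R{\left(k \right)} = \left(k^{2} + 8 k\right) - 18 = -18 + k^{2} + 8 k$)
$X{\left(v \right)} = - \frac{19 v}{3}$
$\frac{1}{38451 + X{\left(R{\left(17 \right)} \right)}} = \frac{1}{38451 - \frac{19 \left(-18 + 17^{2} + 8 \cdot 17\right)}{3}} = \frac{1}{38451 - \frac{19 \left(-18 + 289 + 136\right)}{3}} = \frac{1}{38451 - \frac{7733}{3}} = \frac{1}{\frac{107620}{3}} = \frac{3}{107620}$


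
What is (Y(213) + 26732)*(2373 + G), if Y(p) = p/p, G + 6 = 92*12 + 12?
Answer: 93111039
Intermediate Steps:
G = 1110 (G = -6 + (92*12 + 12) = -6 + (1104 + 12) = -6 + 1116 = 1110)
Y(p) = 1
(Y(213) + 26732)*(2373 + G) = (1 + 26732)*(2373 + 1110) = 26733*3483 = 93111039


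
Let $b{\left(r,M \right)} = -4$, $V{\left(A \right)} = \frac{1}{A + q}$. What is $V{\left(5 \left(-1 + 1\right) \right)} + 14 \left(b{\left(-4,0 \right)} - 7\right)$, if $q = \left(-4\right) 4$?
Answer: $- \frac{2465}{16} \approx -154.06$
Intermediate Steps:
$q = -16$
$V{\left(A \right)} = \frac{1}{-16 + A}$ ($V{\left(A \right)} = \frac{1}{A - 16} = \frac{1}{-16 + A}$)
$V{\left(5 \left(-1 + 1\right) \right)} + 14 \left(b{\left(-4,0 \right)} - 7\right) = \frac{1}{-16 + 5 \left(-1 + 1\right)} + 14 \left(-4 - 7\right) = \frac{1}{-16 + 5 \cdot 0} + 14 \left(-11\right) = \frac{1}{-16 + 0} - 154 = \frac{1}{-16} - 154 = - \frac{1}{16} - 154 = - \frac{2465}{16}$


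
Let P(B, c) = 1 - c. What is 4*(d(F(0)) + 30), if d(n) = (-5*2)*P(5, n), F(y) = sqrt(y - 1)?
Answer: 80 + 40*I ≈ 80.0 + 40.0*I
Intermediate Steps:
F(y) = sqrt(-1 + y)
d(n) = -10 + 10*n (d(n) = (-5*2)*(1 - n) = -10*(1 - n) = -10 + 10*n)
4*(d(F(0)) + 30) = 4*((-10 + 10*sqrt(-1 + 0)) + 30) = 4*((-10 + 10*sqrt(-1)) + 30) = 4*((-10 + 10*I) + 30) = 4*(20 + 10*I) = 80 + 40*I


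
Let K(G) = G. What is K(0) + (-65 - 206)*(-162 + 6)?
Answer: 42276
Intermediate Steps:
K(0) + (-65 - 206)*(-162 + 6) = 0 + (-65 - 206)*(-162 + 6) = 0 - 271*(-156) = 0 + 42276 = 42276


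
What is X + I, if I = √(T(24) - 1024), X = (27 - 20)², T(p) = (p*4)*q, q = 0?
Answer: 49 + 32*I ≈ 49.0 + 32.0*I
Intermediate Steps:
T(p) = 0 (T(p) = (p*4)*0 = (4*p)*0 = 0)
X = 49 (X = 7² = 49)
I = 32*I (I = √(0 - 1024) = √(-1024) = 32*I ≈ 32.0*I)
X + I = 49 + 32*I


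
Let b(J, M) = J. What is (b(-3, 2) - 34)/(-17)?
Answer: 37/17 ≈ 2.1765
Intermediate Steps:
(b(-3, 2) - 34)/(-17) = (-3 - 34)/(-17) = -1/17*(-37) = 37/17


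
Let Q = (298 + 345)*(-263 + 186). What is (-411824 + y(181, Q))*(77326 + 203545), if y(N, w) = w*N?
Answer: -2632692357365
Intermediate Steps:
Q = -49511 (Q = 643*(-77) = -49511)
y(N, w) = N*w
(-411824 + y(181, Q))*(77326 + 203545) = (-411824 + 181*(-49511))*(77326 + 203545) = (-411824 - 8961491)*280871 = -9373315*280871 = -2632692357365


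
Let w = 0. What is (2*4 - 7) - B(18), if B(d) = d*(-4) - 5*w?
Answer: 73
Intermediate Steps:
B(d) = -4*d (B(d) = d*(-4) - 5*0 = -4*d + 0 = -4*d)
(2*4 - 7) - B(18) = (2*4 - 7) - (-4)*18 = (8 - 7) - 1*(-72) = 1 + 72 = 73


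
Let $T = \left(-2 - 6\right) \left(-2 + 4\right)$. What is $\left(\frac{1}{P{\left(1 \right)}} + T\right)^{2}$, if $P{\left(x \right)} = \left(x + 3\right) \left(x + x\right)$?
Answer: $\frac{16129}{64} \approx 252.02$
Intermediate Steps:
$P{\left(x \right)} = 2 x \left(3 + x\right)$ ($P{\left(x \right)} = \left(3 + x\right) 2 x = 2 x \left(3 + x\right)$)
$T = -16$ ($T = \left(-8\right) 2 = -16$)
$\left(\frac{1}{P{\left(1 \right)}} + T\right)^{2} = \left(\frac{1}{2 \cdot 1 \left(3 + 1\right)} - 16\right)^{2} = \left(\frac{1}{2 \cdot 1 \cdot 4} - 16\right)^{2} = \left(\frac{1}{8} - 16\right)^{2} = \left(- \frac{127}{8}\right)^{2} = \frac{16129}{64}$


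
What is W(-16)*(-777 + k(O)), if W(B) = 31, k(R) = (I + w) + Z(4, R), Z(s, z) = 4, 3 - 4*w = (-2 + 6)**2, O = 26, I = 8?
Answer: -95263/4 ≈ -23816.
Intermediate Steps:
w = -13/4 (w = 3/4 - (-2 + 6)**2/4 = 3/4 - 1/4*4**2 = 3/4 - 1/4*16 = 3/4 - 4 = -13/4 ≈ -3.2500)
k(R) = 35/4 (k(R) = (8 - 13/4) + 4 = 19/4 + 4 = 35/4)
W(-16)*(-777 + k(O)) = 31*(-777 + 35/4) = 31*(-3073/4) = -95263/4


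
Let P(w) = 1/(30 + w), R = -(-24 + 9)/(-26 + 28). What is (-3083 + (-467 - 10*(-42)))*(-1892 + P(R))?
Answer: 88828148/15 ≈ 5.9219e+6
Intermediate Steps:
R = 15/2 (R = -(-15)/2 = -1*(-15/2) = 15/2 ≈ 7.5000)
(-3083 + (-467 - 10*(-42)))*(-1892 + P(R)) = (-3083 + (-467 - 10*(-42)))*(-1892 + 1/(30 + 15/2)) = (-3083 + (-467 - 1*(-420)))*(-1892 + 1/(75/2)) = (-3083 + (-467 + 420))*(-1892 + 2/75) = (-3083 - 47)*(-141898/75) = -3130*(-141898/75) = 88828148/15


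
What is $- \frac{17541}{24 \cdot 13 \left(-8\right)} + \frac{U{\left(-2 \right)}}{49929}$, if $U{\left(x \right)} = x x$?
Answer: $\frac{291938191}{41540928} \approx 7.0277$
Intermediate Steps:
$U{\left(x \right)} = x^{2}$
$- \frac{17541}{24 \cdot 13 \left(-8\right)} + \frac{U{\left(-2 \right)}}{49929} = - \frac{17541}{24 \cdot 13 \left(-8\right)} + \frac{\left(-2\right)^{2}}{49929} = - \frac{17541}{312 \left(-8\right)} + 4 \cdot \frac{1}{49929} = - \frac{17541}{-2496} + \frac{4}{49929} = \left(-17541\right) \left(- \frac{1}{2496}\right) + \frac{4}{49929} = \frac{5847}{832} + \frac{4}{49929} = \frac{291938191}{41540928}$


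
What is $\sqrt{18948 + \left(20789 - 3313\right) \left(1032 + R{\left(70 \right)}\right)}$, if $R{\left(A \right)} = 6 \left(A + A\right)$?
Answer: $2 \sqrt{8183505} \approx 5721.4$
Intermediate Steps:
$R{\left(A \right)} = 12 A$ ($R{\left(A \right)} = 6 \cdot 2 A = 12 A$)
$\sqrt{18948 + \left(20789 - 3313\right) \left(1032 + R{\left(70 \right)}\right)} = \sqrt{18948 + \left(20789 - 3313\right) \left(1032 + 12 \cdot 70\right)} = \sqrt{18948 + 17476 \left(1032 + 840\right)} = \sqrt{18948 + 17476 \cdot 1872} = \sqrt{18948 + 32715072} = \sqrt{32734020} = 2 \sqrt{8183505}$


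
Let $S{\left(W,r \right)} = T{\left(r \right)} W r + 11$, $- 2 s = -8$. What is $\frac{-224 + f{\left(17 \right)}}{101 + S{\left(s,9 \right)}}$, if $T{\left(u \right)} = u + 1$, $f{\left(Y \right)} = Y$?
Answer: $- \frac{207}{472} \approx -0.43856$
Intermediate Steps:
$s = 4$ ($s = \left(- \frac{1}{2}\right) \left(-8\right) = 4$)
$T{\left(u \right)} = 1 + u$
$S{\left(W,r \right)} = 11 + W r \left(1 + r\right)$ ($S{\left(W,r \right)} = \left(1 + r\right) W r + 11 = W \left(1 + r\right) r + 11 = W r \left(1 + r\right) + 11 = 11 + W r \left(1 + r\right)$)
$\frac{-224 + f{\left(17 \right)}}{101 + S{\left(s,9 \right)}} = \frac{-224 + 17}{101 + \left(11 + 4 \cdot 9 \left(1 + 9\right)\right)} = - \frac{207}{101 + \left(11 + 4 \cdot 9 \cdot 10\right)} = - \frac{207}{101 + \left(11 + 360\right)} = - \frac{207}{101 + 371} = - \frac{207}{472}$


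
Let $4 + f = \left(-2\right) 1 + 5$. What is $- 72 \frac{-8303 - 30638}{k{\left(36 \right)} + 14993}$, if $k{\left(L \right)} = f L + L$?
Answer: $\frac{2803752}{14993} \approx 187.0$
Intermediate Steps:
$f = -1$ ($f = -4 + \left(\left(-2\right) 1 + 5\right) = -4 + \left(-2 + 5\right) = -4 + 3 = -1$)
$k{\left(L \right)} = 0$ ($k{\left(L \right)} = - L + L = 0$)
$- 72 \frac{-8303 - 30638}{k{\left(36 \right)} + 14993} = - 72 \frac{-8303 - 30638}{0 + 14993} = - 72 \left(- \frac{38941}{14993}\right) = - 72 \left(\left(-38941\right) \frac{1}{14993}\right) = \left(-72\right) \left(- \frac{38941}{14993}\right) = \frac{2803752}{14993}$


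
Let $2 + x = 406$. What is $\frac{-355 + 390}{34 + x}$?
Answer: $\frac{35}{438} \approx 0.079909$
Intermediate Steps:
$x = 404$ ($x = -2 + 406 = 404$)
$\frac{-355 + 390}{34 + x} = \frac{-355 + 390}{34 + 404} = \frac{35}{438}$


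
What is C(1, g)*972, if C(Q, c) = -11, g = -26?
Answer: -10692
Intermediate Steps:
C(1, g)*972 = -11*972 = -10692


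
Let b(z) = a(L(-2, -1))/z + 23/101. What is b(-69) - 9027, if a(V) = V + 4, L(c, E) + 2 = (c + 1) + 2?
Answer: -20969293/2323 ≈ -9026.8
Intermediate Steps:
L(c, E) = 1 + c (L(c, E) = -2 + ((c + 1) + 2) = -2 + ((1 + c) + 2) = -2 + (3 + c) = 1 + c)
a(V) = 4 + V
b(z) = 23/101 + 3/z (b(z) = (4 + (1 - 2))/z + 23/101 = (4 - 1)/z + 23*(1/101) = 3/z + 23/101 = 23/101 + 3/z)
b(-69) - 9027 = (23/101 + 3/(-69)) - 9027 = (23/101 + 3*(-1/69)) - 9027 = (23/101 - 1/23) - 9027 = 428/2323 - 9027 = -20969293/2323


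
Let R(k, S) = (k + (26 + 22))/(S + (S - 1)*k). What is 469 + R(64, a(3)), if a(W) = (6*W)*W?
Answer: 808143/1723 ≈ 469.03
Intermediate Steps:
a(W) = 6*W²
R(k, S) = (48 + k)/(S + k*(-1 + S)) (R(k, S) = (k + 48)/(S + (-1 + S)*k) = (48 + k)/(S + k*(-1 + S)))
469 + R(64, a(3)) = 469 + (48 + 64)/(6*3² - 1*64 + (6*3²)*64) = 469 + 112/(6*9 - 64 + (6*9)*64) = 469 + 112/(54 - 64 + 54*64) = 469 + 112/(54 - 64 + 3456) = 469 + 112/3446 = 469 + (1/3446)*112 = 469 + 56/1723 = 808143/1723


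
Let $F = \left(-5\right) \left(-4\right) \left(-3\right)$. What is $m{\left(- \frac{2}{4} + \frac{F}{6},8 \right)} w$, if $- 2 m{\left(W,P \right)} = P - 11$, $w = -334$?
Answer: $-501$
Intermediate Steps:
$F = -60$ ($F = 20 \left(-3\right) = -60$)
$m{\left(W,P \right)} = \frac{11}{2} - \frac{P}{2}$ ($m{\left(W,P \right)} = - \frac{P - 11}{2} = - \frac{-11 + P}{2} = \frac{11}{2} - \frac{P}{2}$)
$m{\left(- \frac{2}{4} + \frac{F}{6},8 \right)} w = \left(\frac{11}{2} - 4\right) \left(-334\right) = \frac{3}{2} \left(-334\right) = -501$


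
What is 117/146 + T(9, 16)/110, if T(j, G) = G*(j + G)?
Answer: 7127/1606 ≈ 4.4377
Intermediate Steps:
T(j, G) = G*(G + j)
117/146 + T(9, 16)/110 = 117/146 + (16*(16 + 9))/110 = 117*(1/146) + (16*25)*(1/110) = 117/146 + 400*(1/110) = 117/146 + 40/11 = 7127/1606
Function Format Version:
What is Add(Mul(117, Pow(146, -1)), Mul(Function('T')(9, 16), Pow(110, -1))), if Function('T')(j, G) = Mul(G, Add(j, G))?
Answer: Rational(7127, 1606) ≈ 4.4377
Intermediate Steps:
Function('T')(j, G) = Mul(G, Add(G, j))
Add(Mul(117, Pow(146, -1)), Mul(Function('T')(9, 16), Pow(110, -1))) = Add(Mul(117, Pow(146, -1)), Mul(Mul(16, Add(16, 9)), Pow(110, -1))) = Add(Mul(117, Rational(1, 146)), Mul(Mul(16, 25), Rational(1, 110))) = Add(Rational(117, 146), Mul(400, Rational(1, 110))) = Add(Rational(117, 146), Rational(40, 11)) = Rational(7127, 1606)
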